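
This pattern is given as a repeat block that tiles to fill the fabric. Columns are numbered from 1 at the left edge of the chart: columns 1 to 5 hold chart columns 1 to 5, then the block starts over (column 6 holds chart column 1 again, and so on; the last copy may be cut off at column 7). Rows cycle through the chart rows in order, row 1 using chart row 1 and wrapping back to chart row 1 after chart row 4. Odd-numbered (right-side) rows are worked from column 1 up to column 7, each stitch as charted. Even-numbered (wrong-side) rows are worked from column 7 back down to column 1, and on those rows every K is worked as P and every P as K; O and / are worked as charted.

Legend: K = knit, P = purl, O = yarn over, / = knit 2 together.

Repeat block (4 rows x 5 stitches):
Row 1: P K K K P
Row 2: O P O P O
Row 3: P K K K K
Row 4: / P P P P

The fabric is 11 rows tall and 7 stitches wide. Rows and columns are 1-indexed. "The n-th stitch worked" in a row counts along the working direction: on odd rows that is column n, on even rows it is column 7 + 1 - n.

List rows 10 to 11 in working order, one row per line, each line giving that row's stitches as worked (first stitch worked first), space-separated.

Row 10: chart row 2, WS - tiled (columns 1-7): O P O P O O P; work from column 7 back to 1 with K<->P swapped.
Row 11: chart row 3, RS - tile across columns 1-7 and work as-is.

Rows as worked:
K O O K O K O
P K K K K P K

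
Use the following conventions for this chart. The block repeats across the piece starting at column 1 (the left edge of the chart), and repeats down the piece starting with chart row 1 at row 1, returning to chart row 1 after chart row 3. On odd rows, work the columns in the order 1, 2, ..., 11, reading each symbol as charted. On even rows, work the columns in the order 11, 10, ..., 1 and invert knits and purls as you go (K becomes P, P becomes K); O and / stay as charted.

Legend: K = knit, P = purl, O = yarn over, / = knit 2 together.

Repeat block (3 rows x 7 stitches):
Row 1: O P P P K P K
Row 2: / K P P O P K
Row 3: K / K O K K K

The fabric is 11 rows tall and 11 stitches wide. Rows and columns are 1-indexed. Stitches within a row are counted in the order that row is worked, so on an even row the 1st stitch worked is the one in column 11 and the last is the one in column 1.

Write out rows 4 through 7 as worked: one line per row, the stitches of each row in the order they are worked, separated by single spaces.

== ROWS AS WORKED ==
K K K O P K P K K K O
/ K P P O P K / K P P
O P / P P P P O P / P
O P P P K P K O P P P

Derivation:
Row 4: chart row 1, WS - tiled (columns 1-11): O P P P K P K O P P P; work from column 11 back to 1 with K<->P swapped.
Row 5: chart row 2, RS - tile across columns 1-11 and work as-is.
Row 6: chart row 3, WS - tiled (columns 1-11): K / K O K K K K / K O; work from column 11 back to 1 with K<->P swapped.
Row 7: chart row 1, RS - tile across columns 1-11 and work as-is.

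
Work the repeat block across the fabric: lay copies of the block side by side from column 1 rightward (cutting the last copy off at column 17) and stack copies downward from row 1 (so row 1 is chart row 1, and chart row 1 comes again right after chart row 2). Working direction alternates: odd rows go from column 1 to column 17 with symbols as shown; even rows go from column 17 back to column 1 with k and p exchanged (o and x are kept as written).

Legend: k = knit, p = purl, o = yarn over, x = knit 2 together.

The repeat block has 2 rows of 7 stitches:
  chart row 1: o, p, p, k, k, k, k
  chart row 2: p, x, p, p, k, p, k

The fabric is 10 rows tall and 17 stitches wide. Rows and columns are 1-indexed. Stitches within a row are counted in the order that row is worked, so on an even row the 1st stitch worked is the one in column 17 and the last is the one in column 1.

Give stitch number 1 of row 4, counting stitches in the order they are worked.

For row 4: chart row = ((4-1) mod 2) + 1 = 2; this is a WS (even) row.
Chart row 2 tiled across columns 1-17: p x p p k p k p x p p k p k p x p
WS: work from column 17 back to column 1 (reverse the tiled row), swapping k<->p (o and x unchanged).
Row 4 as worked: k x k p k p k k x k p k p k k x k
Counting 1 along the worked row gives k.

== STITCH ==
k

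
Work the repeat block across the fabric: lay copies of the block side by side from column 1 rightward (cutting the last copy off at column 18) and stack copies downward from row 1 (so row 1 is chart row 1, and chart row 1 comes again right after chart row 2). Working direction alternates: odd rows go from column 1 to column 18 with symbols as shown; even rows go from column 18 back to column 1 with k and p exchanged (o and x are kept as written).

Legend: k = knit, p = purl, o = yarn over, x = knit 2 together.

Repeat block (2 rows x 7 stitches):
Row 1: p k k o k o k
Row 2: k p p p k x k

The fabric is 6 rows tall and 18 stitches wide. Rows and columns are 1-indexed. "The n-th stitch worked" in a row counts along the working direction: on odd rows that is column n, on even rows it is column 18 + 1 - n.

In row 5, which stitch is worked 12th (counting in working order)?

For row 5: chart row = ((5-1) mod 2) + 1 = 1; this is a RS (odd) row.
Chart row 1 tiled across columns 1-18: p k k o k o k p k k o k o k p k k o
Right side: take the tiled row as-is (worked left to right from column 1).
Stitch 12 in working order -> k

Result:
k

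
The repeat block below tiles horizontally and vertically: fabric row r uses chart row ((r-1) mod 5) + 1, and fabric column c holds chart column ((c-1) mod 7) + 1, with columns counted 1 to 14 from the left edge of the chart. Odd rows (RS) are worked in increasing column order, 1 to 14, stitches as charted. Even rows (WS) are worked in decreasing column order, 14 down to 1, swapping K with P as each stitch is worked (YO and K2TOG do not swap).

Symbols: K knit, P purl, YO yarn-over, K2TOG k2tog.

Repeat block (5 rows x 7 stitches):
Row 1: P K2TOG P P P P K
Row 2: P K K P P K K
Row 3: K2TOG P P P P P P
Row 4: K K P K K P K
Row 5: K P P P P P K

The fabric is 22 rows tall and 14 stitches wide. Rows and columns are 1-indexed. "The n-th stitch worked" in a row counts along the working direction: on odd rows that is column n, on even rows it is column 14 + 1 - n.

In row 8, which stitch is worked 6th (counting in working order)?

Result:
K

Derivation:
Row 8: (8-1) mod 5 = 2, so use chart row 3. Even row -> WS.
Chart row 3 tiled across columns 1-14: K2TOG P P P P P P K2TOG P P P P P P
WS: work from column 14 back to column 1 (reverse the tiled row), swapping K<->P (YO and K2TOG unchanged).
Row 8 as worked: K K K K K K K2TOG K K K K K K K2TOG
Counting 6 along the worked row gives K.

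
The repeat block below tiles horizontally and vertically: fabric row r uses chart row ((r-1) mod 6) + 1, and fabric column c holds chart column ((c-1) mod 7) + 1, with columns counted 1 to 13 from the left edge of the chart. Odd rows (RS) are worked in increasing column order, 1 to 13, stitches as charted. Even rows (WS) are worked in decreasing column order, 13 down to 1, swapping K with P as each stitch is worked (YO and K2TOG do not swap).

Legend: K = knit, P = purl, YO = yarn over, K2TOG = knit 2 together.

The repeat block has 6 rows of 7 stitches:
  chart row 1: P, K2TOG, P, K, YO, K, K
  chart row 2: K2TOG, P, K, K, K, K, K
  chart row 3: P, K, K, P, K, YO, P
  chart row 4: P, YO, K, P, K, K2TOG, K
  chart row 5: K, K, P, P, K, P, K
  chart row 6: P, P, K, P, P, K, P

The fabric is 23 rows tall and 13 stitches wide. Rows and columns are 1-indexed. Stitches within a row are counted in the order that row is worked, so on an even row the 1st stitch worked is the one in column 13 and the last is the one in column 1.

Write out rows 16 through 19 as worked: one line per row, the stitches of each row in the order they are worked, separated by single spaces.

Row 16: chart row 4, WS - tiled (columns 1-13): P YO K P K K2TOG K P YO K P K K2TOG; work from column 13 back to 1 with K<->P swapped.
Row 17: chart row 5, RS - tile across columns 1-13 and work as-is.
Row 18: chart row 6, WS - tiled (columns 1-13): P P K P P K P P P K P P K; work from column 13 back to 1 with K<->P swapped.
Row 19: chart row 1, RS - tile across columns 1-13 and work as-is.

== ROWS AS WORKED ==
K2TOG P K P YO K P K2TOG P K P YO K
K K P P K P K K K P P K P
P K K P K K K P K K P K K
P K2TOG P K YO K K P K2TOG P K YO K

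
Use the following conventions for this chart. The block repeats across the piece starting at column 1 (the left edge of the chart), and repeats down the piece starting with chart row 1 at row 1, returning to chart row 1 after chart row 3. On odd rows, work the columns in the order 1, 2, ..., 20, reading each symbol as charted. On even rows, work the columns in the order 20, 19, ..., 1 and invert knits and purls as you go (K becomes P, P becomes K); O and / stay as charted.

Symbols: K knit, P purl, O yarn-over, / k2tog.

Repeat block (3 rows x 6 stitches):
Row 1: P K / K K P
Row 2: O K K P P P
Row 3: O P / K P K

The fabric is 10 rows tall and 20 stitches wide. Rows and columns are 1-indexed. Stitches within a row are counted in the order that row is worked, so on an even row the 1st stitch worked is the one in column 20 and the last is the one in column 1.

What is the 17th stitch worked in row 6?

For row 6: chart row = ((6-1) mod 3) + 1 = 3; this is a WS (even) row.
Chart row 3 tiled across columns 1-20: O P / K P K O P / K P K O P / K P K O P
WS: work from column 20 back to column 1 (reverse the tiled row), swapping K<->P (O and / unchanged).
Row 6 as worked: K O P K P / K O P K P / K O P K P / K O
Stitch 17 in working order -> P

== STITCH ==
P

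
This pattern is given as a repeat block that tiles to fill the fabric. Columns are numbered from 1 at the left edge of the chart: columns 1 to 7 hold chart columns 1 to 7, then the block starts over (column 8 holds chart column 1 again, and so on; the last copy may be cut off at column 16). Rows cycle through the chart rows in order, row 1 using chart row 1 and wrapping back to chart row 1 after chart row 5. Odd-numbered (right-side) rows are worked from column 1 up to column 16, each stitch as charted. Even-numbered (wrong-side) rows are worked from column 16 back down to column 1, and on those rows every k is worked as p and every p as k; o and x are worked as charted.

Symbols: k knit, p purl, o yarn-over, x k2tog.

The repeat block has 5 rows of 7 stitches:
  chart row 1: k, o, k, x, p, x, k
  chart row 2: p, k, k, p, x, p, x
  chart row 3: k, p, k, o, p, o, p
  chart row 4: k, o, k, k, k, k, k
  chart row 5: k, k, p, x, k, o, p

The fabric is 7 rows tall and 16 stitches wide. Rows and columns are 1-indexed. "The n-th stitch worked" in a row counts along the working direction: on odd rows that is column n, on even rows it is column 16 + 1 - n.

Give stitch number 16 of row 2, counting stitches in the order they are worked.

Row 2: (2-1) mod 5 = 1, so use chart row 2. Even row -> WS.
Chart row 2 tiled across columns 1-16: p k k p x p x p k k p x p x p k
Wrong side: read the tiled row from column 16 down to 1 and exchange k with p (leave o, x).
Row 2 as worked: p k x k x k p p k x k x k p p k
Counting 16 along the worked row gives k.

Result:
k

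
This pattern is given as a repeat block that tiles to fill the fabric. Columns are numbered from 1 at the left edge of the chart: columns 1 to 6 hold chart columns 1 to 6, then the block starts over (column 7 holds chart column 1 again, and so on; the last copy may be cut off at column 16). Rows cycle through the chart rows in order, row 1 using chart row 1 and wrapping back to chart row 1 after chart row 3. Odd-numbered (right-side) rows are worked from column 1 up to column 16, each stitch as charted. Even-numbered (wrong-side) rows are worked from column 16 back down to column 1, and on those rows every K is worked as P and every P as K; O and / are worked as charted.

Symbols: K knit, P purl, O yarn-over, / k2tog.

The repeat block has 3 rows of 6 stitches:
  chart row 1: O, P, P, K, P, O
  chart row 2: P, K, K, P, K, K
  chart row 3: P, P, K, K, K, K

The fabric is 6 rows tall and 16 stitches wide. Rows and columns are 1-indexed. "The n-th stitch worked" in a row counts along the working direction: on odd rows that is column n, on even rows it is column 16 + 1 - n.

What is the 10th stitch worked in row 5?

== STITCH ==
P

Derivation:
For row 5: chart row = ((5-1) mod 3) + 1 = 2; this is a RS (odd) row.
Chart row 2 tiled across columns 1-16: P K K P K K P K K P K K P K K P
RS: work column 1 to column 16, symbols as charted — the tiled row is the row as worked.
Stitch 10 in working order -> P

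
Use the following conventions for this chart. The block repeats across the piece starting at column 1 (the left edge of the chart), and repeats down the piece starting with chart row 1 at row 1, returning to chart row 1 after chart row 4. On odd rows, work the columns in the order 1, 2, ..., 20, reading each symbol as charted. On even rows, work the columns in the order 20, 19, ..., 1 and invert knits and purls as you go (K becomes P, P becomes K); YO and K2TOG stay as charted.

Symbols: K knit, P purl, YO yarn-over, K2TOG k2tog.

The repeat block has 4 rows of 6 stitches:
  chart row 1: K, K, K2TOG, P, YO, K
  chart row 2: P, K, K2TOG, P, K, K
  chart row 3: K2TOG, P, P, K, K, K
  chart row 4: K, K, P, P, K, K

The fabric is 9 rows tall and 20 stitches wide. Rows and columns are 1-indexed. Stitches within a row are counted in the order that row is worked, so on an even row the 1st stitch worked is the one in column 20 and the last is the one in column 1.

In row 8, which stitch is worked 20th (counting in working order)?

Row 8 uses chart row ((8-1) mod 4)+1 = 4. Row 8 is even, so WS.
Chart row 4 tiled across columns 1-20: K K P P K K K K P P K K K K P P K K K K
Wrong side: read the tiled row from column 20 down to 1 and exchange K with P (leave YO, K2TOG).
Row 8 as worked: P P P P K K P P P P K K P P P P K K P P
Stitch 20 in working order -> P

== STITCH ==
P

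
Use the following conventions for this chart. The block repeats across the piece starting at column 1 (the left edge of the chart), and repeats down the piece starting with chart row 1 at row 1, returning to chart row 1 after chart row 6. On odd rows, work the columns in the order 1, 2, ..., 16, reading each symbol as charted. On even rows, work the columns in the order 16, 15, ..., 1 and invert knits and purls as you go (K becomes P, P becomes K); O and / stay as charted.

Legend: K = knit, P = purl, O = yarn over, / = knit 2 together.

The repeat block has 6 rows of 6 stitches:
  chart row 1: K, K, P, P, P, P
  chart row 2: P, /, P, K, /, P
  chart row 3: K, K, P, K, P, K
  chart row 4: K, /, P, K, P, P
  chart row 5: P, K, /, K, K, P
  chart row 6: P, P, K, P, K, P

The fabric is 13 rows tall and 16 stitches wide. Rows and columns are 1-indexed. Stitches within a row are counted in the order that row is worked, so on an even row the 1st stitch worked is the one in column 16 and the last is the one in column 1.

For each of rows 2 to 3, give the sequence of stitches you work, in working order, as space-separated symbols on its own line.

== ROWS AS WORKED ==
P K / K K / P K / K K / P K / K
K K P K P K K K P K P K K K P K

Derivation:
Row 2: chart row 2, WS - tiled (columns 1-16): P / P K / P P / P K / P P / P K; work from column 16 back to 1 with K<->P swapped.
Row 3: chart row 3, RS - tile across columns 1-16 and work as-is.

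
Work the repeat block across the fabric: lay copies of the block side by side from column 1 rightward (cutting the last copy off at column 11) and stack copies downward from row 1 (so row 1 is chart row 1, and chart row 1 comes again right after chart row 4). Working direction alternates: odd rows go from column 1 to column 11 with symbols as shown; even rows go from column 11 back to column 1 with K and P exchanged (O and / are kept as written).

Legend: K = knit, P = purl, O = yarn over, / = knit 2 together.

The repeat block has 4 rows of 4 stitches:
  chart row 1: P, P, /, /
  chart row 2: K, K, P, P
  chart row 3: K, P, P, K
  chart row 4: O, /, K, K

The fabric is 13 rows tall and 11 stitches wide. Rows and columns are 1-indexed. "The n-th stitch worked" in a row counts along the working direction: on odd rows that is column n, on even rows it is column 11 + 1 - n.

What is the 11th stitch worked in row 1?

Result:
/

Derivation:
Row 1: (1-1) mod 4 = 0, so use chart row 1. Odd row -> RS.
Chart row 1 tiled across columns 1-11: P P / / P P / / P P /
RS: work column 1 to column 11, symbols as charted — the tiled row is the row as worked.
The 11th stitch worked is /.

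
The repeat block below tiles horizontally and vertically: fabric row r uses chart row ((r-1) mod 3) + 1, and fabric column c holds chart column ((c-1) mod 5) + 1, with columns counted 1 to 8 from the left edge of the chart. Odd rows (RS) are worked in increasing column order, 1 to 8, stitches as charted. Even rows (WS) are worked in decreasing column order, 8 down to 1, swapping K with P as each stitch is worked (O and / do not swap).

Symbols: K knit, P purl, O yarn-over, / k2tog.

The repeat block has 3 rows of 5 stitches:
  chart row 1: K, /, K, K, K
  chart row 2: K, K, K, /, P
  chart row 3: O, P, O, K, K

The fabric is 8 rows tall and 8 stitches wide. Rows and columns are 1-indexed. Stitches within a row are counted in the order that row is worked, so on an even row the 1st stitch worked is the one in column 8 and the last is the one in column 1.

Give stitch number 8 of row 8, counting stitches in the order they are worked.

Result:
P

Derivation:
Row 8: (8-1) mod 3 = 1, so use chart row 2. Even row -> WS.
Chart row 2 tiled across columns 1-8: K K K / P K K K
Wrong side: read the tiled row from column 8 down to 1 and exchange K with P (leave O, /).
Row 8 as worked: P P P K / P P P
Stitch 8 in working order -> P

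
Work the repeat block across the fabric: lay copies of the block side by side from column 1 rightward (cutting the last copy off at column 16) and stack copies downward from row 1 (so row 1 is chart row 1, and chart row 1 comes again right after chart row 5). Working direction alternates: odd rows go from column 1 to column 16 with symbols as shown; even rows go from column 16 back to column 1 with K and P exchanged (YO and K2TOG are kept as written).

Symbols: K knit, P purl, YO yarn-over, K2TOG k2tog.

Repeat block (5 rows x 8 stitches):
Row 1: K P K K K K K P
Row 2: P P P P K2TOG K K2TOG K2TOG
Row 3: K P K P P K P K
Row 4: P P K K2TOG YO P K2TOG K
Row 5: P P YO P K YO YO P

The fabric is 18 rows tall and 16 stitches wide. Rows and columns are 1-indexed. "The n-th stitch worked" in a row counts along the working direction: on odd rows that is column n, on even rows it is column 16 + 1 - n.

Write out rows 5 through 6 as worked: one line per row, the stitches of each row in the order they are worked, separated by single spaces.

Row 5: chart row 5, RS - tile across columns 1-16 and work as-is.
Row 6: chart row 1, WS - tiled (columns 1-16): K P K K K K K P K P K K K K K P; work from column 16 back to 1 with K<->P swapped.

Result:
P P YO P K YO YO P P P YO P K YO YO P
K P P P P P K P K P P P P P K P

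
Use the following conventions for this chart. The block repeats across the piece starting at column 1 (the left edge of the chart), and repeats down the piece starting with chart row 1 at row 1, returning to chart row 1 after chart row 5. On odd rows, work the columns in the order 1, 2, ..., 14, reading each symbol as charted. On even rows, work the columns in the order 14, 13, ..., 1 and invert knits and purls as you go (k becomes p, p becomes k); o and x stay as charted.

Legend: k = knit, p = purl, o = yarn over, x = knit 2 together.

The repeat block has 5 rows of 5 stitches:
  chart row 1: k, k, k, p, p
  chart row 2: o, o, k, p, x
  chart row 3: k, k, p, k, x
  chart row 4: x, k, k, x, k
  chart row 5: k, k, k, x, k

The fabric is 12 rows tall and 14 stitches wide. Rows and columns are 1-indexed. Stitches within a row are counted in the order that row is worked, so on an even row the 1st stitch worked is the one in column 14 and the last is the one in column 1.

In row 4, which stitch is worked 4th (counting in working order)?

== STITCH ==
x

Derivation:
For row 4: chart row = ((4-1) mod 5) + 1 = 4; this is a WS (even) row.
Chart row 4 tiled across columns 1-14: x k k x k x k k x k x k k x
Wrong side: read the tiled row from column 14 down to 1 and exchange k with p (leave o, x).
Row 4 as worked: x p p x p x p p x p x p p x
The 4th stitch worked is x.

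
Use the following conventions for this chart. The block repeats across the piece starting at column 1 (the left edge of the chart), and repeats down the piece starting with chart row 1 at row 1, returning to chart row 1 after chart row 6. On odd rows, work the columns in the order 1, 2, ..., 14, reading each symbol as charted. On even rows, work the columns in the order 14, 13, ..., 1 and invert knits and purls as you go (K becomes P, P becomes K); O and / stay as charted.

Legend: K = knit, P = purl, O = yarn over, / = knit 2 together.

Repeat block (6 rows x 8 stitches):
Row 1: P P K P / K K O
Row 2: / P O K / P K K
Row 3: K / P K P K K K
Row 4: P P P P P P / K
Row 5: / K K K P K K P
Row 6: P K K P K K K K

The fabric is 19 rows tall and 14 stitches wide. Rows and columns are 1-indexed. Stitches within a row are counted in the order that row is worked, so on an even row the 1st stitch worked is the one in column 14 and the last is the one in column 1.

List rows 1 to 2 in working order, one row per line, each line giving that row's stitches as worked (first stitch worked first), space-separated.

Rows as worked:
P P K P / K K O P P K P / K
K / P O K / P P K / P O K /

Derivation:
Row 1: chart row 1, RS - tile across columns 1-14 and work as-is.
Row 2: chart row 2, WS - tiled (columns 1-14): / P O K / P K K / P O K / P; work from column 14 back to 1 with K<->P swapped.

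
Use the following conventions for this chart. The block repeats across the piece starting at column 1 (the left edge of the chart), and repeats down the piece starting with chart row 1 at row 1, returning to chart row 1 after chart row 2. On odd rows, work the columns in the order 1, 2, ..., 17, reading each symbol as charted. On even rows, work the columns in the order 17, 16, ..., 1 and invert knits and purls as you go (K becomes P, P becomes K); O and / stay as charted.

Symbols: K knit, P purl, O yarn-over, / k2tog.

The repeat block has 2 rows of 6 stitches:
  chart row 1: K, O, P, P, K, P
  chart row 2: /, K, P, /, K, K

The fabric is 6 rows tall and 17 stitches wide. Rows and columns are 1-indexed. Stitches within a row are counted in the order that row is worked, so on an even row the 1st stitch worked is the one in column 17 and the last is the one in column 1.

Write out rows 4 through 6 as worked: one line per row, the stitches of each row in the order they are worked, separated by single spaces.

Row 4: chart row 2, WS - tiled (columns 1-17): / K P / K K / K P / K K / K P / K; work from column 17 back to 1 with K<->P swapped.
Row 5: chart row 1, RS - tile across columns 1-17 and work as-is.
Row 6: chart row 2, WS - tiled (columns 1-17): / K P / K K / K P / K K / K P / K; work from column 17 back to 1 with K<->P swapped.

Rows as worked:
P / K P / P P / K P / P P / K P /
K O P P K P K O P P K P K O P P K
P / K P / P P / K P / P P / K P /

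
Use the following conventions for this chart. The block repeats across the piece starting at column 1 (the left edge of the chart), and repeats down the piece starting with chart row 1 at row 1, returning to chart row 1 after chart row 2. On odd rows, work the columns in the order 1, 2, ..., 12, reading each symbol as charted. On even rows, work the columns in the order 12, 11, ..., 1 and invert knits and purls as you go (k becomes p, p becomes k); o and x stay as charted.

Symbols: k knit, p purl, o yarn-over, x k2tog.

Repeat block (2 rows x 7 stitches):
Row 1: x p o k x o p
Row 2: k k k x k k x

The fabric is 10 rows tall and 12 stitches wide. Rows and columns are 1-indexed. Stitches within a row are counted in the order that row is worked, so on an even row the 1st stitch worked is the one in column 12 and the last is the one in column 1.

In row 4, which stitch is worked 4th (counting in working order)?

Stitch:
p

Derivation:
Row 4 uses chart row ((4-1) mod 2)+1 = 2. Row 4 is even, so WS.
Chart row 2 tiled across columns 1-12: k k k x k k x k k k x k
WS row: flip the tiled sequence (start at column 12) and apply k<->p; o and x stay.
Row 4 as worked: p x p p p x p p x p p p
Counting 4 along the worked row gives p.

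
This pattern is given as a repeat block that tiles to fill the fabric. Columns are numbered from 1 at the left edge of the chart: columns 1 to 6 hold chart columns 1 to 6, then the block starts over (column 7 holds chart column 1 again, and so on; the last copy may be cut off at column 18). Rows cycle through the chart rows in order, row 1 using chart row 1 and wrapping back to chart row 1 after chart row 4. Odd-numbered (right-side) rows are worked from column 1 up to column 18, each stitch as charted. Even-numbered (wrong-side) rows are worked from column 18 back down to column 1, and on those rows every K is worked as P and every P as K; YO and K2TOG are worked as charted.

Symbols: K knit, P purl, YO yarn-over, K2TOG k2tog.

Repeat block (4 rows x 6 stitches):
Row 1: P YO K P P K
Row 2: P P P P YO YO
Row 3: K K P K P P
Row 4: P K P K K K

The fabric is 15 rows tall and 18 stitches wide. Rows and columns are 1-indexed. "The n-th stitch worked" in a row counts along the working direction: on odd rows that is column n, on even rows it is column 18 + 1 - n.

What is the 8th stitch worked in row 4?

== STITCH ==
P

Derivation:
Row 4 uses chart row ((4-1) mod 4)+1 = 4. Row 4 is even, so WS.
Chart row 4 tiled across columns 1-18: P K P K K K P K P K K K P K P K K K
WS row: flip the tiled sequence (start at column 18) and apply K<->P; YO and K2TOG stay.
Row 4 as worked: P P P K P K P P P K P K P P P K P K
The 8th stitch worked is P.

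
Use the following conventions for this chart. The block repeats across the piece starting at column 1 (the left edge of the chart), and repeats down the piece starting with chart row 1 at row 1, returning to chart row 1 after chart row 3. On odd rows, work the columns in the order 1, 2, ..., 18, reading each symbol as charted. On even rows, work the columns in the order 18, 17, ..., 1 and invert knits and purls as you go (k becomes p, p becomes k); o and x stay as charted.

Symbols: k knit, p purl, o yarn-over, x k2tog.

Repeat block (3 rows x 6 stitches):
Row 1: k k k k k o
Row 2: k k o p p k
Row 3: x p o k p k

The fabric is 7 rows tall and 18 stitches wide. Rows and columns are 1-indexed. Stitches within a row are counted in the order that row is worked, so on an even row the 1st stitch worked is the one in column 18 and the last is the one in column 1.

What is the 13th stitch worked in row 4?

For row 4: chart row = ((4-1) mod 3) + 1 = 1; this is a WS (even) row.
Chart row 1 tiled across columns 1-18: k k k k k o k k k k k o k k k k k o
Wrong side: read the tiled row from column 18 down to 1 and exchange k with p (leave o, x).
Row 4 as worked: o p p p p p o p p p p p o p p p p p
Stitch 13 in working order -> o

Stitch:
o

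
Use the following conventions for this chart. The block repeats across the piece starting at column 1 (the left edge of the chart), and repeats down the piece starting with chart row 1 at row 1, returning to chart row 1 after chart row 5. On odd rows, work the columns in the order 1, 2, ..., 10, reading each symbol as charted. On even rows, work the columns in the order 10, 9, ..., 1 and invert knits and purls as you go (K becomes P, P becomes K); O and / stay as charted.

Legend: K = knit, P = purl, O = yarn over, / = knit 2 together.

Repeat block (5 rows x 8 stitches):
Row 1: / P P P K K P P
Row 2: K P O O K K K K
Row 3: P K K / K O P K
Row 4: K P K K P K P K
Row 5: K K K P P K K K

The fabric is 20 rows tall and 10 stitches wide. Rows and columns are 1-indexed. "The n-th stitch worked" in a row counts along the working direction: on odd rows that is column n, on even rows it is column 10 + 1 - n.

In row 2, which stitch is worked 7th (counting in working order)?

== STITCH ==
O

Derivation:
Row 2: (2-1) mod 5 = 1, so use chart row 2. Even row -> WS.
Chart row 2 tiled across columns 1-10: K P O O K K K K K P
WS row: flip the tiled sequence (start at column 10) and apply K<->P; O and / stay.
Row 2 as worked: K P P P P P O O K P
Stitch 7 in working order -> O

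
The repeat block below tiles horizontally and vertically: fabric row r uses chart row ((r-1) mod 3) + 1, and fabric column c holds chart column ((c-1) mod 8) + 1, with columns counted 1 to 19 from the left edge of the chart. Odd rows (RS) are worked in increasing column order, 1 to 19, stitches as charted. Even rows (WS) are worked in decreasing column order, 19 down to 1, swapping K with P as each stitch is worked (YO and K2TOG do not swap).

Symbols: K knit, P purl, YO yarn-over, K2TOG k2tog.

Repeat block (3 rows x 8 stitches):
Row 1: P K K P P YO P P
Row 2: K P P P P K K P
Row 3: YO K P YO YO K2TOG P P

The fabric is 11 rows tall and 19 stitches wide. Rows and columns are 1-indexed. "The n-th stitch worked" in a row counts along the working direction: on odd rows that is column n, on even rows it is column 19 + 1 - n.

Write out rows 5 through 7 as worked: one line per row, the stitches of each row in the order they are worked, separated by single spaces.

Row 5: chart row 2, RS - tile across columns 1-19 and work as-is.
Row 6: chart row 3, WS - tiled (columns 1-19): YO K P YO YO K2TOG P P YO K P YO YO K2TOG P P YO K P; work from column 19 back to 1 with K<->P swapped.
Row 7: chart row 1, RS - tile across columns 1-19 and work as-is.

Rows as worked:
K P P P P K K P K P P P P K K P K P P
K P YO K K K2TOG YO YO K P YO K K K2TOG YO YO K P YO
P K K P P YO P P P K K P P YO P P P K K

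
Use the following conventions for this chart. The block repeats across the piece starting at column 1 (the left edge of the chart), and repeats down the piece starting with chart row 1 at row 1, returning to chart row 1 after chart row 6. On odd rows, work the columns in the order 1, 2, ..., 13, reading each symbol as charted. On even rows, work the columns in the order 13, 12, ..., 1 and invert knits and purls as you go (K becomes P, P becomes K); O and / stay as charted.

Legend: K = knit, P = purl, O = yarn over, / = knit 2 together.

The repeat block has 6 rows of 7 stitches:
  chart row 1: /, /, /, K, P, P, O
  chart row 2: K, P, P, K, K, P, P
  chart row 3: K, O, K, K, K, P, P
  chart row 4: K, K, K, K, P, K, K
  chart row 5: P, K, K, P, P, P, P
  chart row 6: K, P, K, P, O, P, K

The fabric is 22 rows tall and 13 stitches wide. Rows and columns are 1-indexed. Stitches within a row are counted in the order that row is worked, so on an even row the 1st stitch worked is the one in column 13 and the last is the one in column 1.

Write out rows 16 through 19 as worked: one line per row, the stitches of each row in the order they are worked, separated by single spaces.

Row 16: chart row 4, WS - tiled (columns 1-13): K K K K P K K K K K K P K; work from column 13 back to 1 with K<->P swapped.
Row 17: chart row 5, RS - tile across columns 1-13 and work as-is.
Row 18: chart row 6, WS - tiled (columns 1-13): K P K P O P K K P K P O P; work from column 13 back to 1 with K<->P swapped.
Row 19: chart row 1, RS - tile across columns 1-13 and work as-is.

Result:
P K P P P P P P K P P P P
P K K P P P P P K K P P P
K O K P K P P K O K P K P
/ / / K P P O / / / K P P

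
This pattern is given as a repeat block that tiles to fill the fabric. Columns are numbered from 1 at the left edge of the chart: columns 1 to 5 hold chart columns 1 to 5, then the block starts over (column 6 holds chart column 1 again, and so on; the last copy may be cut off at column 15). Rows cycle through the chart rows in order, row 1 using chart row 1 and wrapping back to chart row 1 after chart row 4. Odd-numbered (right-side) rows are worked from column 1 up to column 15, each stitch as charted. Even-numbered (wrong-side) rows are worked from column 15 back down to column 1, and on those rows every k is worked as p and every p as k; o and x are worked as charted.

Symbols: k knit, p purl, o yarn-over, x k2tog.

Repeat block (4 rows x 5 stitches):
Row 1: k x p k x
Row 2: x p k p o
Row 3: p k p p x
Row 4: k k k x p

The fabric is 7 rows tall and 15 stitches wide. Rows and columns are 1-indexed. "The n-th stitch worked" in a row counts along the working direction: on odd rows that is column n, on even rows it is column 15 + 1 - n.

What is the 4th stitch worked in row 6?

Row 6 uses chart row ((6-1) mod 4)+1 = 2. Row 6 is even, so WS.
Chart row 2 tiled across columns 1-15: x p k p o x p k p o x p k p o
WS row: flip the tiled sequence (start at column 15) and apply k<->p; o and x stay.
Row 6 as worked: o k p k x o k p k x o k p k x
Counting 4 along the worked row gives k.

Stitch:
k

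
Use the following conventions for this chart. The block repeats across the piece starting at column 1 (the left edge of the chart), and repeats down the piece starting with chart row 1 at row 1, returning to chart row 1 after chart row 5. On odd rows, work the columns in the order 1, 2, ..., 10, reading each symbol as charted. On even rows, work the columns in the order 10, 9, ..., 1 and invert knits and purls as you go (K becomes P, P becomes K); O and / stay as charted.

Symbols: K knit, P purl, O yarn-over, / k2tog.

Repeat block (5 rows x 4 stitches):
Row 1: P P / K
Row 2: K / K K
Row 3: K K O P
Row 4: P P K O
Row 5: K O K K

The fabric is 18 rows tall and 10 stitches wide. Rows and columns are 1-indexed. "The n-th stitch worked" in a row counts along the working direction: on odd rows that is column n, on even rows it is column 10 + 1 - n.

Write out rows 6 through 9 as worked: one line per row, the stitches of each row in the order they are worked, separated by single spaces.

Row 6: chart row 1, WS - tiled (columns 1-10): P P / K P P / K P P; work from column 10 back to 1 with K<->P swapped.
Row 7: chart row 2, RS - tile across columns 1-10 and work as-is.
Row 8: chart row 3, WS - tiled (columns 1-10): K K O P K K O P K K; work from column 10 back to 1 with K<->P swapped.
Row 9: chart row 4, RS - tile across columns 1-10 and work as-is.

Rows as worked:
K K P / K K P / K K
K / K K K / K K K /
P P K O P P K O P P
P P K O P P K O P P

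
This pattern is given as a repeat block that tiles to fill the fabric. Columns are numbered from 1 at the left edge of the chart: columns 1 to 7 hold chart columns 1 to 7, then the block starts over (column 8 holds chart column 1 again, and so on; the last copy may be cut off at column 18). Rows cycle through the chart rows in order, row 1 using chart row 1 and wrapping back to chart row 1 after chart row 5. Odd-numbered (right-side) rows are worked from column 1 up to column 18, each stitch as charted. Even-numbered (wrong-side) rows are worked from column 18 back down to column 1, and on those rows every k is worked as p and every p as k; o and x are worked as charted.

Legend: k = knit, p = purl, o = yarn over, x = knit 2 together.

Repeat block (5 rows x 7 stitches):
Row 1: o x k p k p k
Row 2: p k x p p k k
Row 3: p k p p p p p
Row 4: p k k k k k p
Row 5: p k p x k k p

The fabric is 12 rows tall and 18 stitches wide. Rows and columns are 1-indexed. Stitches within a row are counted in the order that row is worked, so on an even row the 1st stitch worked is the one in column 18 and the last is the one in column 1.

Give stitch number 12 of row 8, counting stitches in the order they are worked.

For row 8: chart row = ((8-1) mod 5) + 1 = 3; this is a WS (even) row.
Chart row 3 tiled across columns 1-18: p k p p p p p p k p p p p p p k p p
WS row: flip the tiled sequence (start at column 18) and apply k<->p; o and x stay.
Row 8 as worked: k k p k k k k k k p k k k k k k p k
The 12th stitch worked is k.

== STITCH ==
k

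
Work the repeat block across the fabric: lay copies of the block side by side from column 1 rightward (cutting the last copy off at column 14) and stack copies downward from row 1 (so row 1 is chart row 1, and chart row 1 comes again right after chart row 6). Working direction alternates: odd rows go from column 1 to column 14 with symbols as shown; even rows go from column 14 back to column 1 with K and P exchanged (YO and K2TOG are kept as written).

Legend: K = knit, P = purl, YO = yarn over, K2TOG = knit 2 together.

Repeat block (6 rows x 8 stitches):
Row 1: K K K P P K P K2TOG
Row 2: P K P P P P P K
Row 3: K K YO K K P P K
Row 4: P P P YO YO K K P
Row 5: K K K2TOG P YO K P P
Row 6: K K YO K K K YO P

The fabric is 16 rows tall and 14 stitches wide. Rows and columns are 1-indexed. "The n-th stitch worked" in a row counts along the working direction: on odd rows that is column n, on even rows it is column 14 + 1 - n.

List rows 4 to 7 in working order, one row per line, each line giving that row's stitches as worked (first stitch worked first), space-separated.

== ROWS AS WORKED ==
P YO YO K K K K P P YO YO K K K
K K K2TOG P YO K P P K K K2TOG P YO K
P P P YO P P K YO P P P YO P P
K K K P P K P K2TOG K K K P P K

Derivation:
Row 4: chart row 4, WS - tiled (columns 1-14): P P P YO YO K K P P P P YO YO K; work from column 14 back to 1 with K<->P swapped.
Row 5: chart row 5, RS - tile across columns 1-14 and work as-is.
Row 6: chart row 6, WS - tiled (columns 1-14): K K YO K K K YO P K K YO K K K; work from column 14 back to 1 with K<->P swapped.
Row 7: chart row 1, RS - tile across columns 1-14 and work as-is.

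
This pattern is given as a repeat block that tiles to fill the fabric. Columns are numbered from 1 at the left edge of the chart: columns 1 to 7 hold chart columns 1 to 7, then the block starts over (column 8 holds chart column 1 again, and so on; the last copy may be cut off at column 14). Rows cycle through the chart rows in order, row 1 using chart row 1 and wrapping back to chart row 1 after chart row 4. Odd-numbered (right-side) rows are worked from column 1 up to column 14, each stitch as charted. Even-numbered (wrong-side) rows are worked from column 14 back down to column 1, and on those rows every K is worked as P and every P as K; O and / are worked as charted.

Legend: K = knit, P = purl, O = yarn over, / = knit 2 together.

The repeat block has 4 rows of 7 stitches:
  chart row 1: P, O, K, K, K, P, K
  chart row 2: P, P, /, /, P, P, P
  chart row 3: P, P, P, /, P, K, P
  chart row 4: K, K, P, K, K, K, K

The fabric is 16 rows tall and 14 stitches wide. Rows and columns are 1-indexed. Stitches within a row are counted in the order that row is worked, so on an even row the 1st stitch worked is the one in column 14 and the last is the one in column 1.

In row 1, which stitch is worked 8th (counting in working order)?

Row 1: (1-1) mod 4 = 0, so use chart row 1. Odd row -> RS.
Chart row 1 tiled across columns 1-14: P O K K K P K P O K K K P K
Right side: take the tiled row as-is (worked left to right from column 1).
Stitch 8 in working order -> P

== STITCH ==
P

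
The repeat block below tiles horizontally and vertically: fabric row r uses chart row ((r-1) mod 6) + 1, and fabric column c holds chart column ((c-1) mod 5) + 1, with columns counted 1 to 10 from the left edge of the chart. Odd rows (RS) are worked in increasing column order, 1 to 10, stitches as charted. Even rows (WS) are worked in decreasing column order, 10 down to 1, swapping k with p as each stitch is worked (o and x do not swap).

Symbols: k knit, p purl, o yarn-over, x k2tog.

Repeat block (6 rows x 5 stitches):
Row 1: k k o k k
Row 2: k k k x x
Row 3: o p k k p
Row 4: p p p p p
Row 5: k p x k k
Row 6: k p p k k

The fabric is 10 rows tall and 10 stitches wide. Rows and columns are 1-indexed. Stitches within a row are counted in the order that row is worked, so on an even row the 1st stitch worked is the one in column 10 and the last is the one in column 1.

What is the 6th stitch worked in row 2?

Result:
x

Derivation:
For row 2: chart row = ((2-1) mod 6) + 1 = 2; this is a WS (even) row.
Chart row 2 tiled across columns 1-10: k k k x x k k k x x
Wrong side: read the tiled row from column 10 down to 1 and exchange k with p (leave o, x).
Row 2 as worked: x x p p p x x p p p
The 6th stitch worked is x.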